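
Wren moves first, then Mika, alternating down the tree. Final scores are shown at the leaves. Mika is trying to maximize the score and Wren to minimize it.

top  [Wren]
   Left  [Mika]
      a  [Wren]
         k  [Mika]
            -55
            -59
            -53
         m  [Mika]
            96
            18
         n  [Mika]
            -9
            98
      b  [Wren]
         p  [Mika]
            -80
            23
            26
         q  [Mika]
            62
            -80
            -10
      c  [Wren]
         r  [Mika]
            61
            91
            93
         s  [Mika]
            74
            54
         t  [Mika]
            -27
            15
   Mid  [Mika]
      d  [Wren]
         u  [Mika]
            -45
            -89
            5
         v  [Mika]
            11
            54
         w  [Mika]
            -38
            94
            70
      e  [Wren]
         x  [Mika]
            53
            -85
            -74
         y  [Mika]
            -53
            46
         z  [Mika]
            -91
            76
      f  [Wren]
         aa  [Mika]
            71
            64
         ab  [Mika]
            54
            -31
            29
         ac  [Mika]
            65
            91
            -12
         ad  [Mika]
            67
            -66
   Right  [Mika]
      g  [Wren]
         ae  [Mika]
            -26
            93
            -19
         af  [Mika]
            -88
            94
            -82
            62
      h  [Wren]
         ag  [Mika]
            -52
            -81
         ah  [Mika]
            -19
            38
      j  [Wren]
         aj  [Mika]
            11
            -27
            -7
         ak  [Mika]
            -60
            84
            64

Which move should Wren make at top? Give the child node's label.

k (Mika): max(-55, -59, -53) = -53
m (Mika): max(96, 18) = 96
n (Mika): max(-9, 98) = 98
a (Wren): min(-53, 96, 98) = -53
p (Mika): max(-80, 23, 26) = 26
q (Mika): max(62, -80, -10) = 62
b (Wren): min(26, 62) = 26
r (Mika): max(61, 91, 93) = 93
s (Mika): max(74, 54) = 74
t (Mika): max(-27, 15) = 15
c (Wren): min(93, 74, 15) = 15
Left (Mika): max(-53, 26, 15) = 26
u (Mika): max(-45, -89, 5) = 5
v (Mika): max(11, 54) = 54
w (Mika): max(-38, 94, 70) = 94
d (Wren): min(5, 54, 94) = 5
x (Mika): max(53, -85, -74) = 53
y (Mika): max(-53, 46) = 46
z (Mika): max(-91, 76) = 76
e (Wren): min(53, 46, 76) = 46
aa (Mika): max(71, 64) = 71
ab (Mika): max(54, -31, 29) = 54
ac (Mika): max(65, 91, -12) = 91
ad (Mika): max(67, -66) = 67
f (Wren): min(71, 54, 91, 67) = 54
Mid (Mika): max(5, 46, 54) = 54
ae (Mika): max(-26, 93, -19) = 93
af (Mika): max(-88, 94, -82, 62) = 94
g (Wren): min(93, 94) = 93
ag (Mika): max(-52, -81) = -52
ah (Mika): max(-19, 38) = 38
h (Wren): min(-52, 38) = -52
aj (Mika): max(11, -27, -7) = 11
ak (Mika): max(-60, 84, 64) = 84
j (Wren): min(11, 84) = 11
Right (Mika): max(93, -52, 11) = 93
top (Wren): min(26, 54, 93) = 26
Wren at top wants the lowest of {Left=26, Mid=54, Right=93}, so chooses Left.

Left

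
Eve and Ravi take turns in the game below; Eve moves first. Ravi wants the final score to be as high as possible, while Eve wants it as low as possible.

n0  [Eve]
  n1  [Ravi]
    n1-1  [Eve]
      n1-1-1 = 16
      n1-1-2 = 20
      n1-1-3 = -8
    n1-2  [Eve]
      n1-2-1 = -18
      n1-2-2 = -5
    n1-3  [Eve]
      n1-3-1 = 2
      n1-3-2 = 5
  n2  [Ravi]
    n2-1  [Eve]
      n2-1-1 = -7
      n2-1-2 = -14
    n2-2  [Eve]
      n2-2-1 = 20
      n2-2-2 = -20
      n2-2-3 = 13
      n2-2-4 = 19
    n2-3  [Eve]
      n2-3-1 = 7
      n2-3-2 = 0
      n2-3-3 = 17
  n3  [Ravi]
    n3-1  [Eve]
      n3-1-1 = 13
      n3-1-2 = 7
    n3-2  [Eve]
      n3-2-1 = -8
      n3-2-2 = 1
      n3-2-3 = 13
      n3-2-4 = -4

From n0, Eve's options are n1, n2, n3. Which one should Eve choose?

n1-1 (Eve): min(16, 20, -8) = -8
n1-2 (Eve): min(-18, -5) = -18
n1-3 (Eve): min(2, 5) = 2
n1 (Ravi): max(-8, -18, 2) = 2
n2-1 (Eve): min(-7, -14) = -14
n2-2 (Eve): min(20, -20, 13, 19) = -20
n2-3 (Eve): min(7, 0, 17) = 0
n2 (Ravi): max(-14, -20, 0) = 0
n3-1 (Eve): min(13, 7) = 7
n3-2 (Eve): min(-8, 1, 13, -4) = -8
n3 (Ravi): max(7, -8) = 7
n0 (Eve): min(2, 0, 7) = 0
Eve at n0 wants the lowest of {n1=2, n2=0, n3=7}, so chooses n2.

n2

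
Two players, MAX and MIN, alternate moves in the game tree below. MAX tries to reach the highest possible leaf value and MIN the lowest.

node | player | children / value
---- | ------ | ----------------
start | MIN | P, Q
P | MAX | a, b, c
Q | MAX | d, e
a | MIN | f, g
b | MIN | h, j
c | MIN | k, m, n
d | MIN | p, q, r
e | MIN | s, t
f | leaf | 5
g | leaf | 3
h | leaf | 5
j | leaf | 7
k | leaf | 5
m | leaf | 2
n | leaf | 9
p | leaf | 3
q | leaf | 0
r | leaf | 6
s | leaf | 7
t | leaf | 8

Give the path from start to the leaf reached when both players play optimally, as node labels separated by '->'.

a (MIN): min(5, 3) = 3
b (MIN): min(5, 7) = 5
c (MIN): min(5, 2, 9) = 2
P (MAX): max(3, 5, 2) = 5
d (MIN): min(3, 0, 6) = 0
e (MIN): min(7, 8) = 7
Q (MAX): max(0, 7) = 7
start (MIN): min(5, 7) = 5
At start, MIN picks P (lowest: 5).
At P, MAX picks b (highest: 5).
At b, MIN picks h (lowest: 5).
Terminal value 5.

start -> P -> b -> h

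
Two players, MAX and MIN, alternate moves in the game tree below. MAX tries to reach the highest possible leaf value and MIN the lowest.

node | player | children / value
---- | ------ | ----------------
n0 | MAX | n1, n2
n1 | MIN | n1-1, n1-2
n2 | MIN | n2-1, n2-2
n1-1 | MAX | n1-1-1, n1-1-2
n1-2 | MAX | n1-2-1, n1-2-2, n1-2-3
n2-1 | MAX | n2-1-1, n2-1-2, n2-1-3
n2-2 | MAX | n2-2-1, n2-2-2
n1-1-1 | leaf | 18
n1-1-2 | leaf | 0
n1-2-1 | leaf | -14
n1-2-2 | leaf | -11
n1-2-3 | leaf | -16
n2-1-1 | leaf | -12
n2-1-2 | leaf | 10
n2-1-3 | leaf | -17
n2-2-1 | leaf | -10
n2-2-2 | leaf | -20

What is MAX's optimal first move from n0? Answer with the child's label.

n2

n1-1 (MAX): max(18, 0) = 18
n1-2 (MAX): max(-14, -11, -16) = -11
n1 (MIN): min(18, -11) = -11
n2-1 (MAX): max(-12, 10, -17) = 10
n2-2 (MAX): max(-10, -20) = -10
n2 (MIN): min(10, -10) = -10
n0 (MAX): max(-11, -10) = -10
MAX at n0 wants the highest of {n1=-11, n2=-10}, so chooses n2.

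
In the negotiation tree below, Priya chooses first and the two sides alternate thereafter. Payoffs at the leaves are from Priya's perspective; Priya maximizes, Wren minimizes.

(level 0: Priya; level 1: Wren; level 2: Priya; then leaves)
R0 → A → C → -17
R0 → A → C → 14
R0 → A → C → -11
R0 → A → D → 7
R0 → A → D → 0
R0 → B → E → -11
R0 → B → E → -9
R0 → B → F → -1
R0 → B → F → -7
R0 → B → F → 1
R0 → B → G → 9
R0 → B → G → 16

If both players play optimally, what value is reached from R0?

7

C (Priya): max(-17, 14, -11) = 14
D (Priya): max(7, 0) = 7
A (Wren): min(14, 7) = 7
E (Priya): max(-11, -9) = -9
F (Priya): max(-1, -7, 1) = 1
G (Priya): max(9, 16) = 16
B (Wren): min(-9, 1, 16) = -9
R0 (Priya): max(7, -9) = 7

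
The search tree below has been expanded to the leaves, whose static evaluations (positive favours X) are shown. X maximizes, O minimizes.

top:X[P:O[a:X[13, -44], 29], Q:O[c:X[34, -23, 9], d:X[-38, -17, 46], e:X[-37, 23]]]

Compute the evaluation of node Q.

23

c (X): max(34, -23, 9) = 34
d (X): max(-38, -17, 46) = 46
e (X): max(-37, 23) = 23
Q (O): min(34, 46, 23) = 23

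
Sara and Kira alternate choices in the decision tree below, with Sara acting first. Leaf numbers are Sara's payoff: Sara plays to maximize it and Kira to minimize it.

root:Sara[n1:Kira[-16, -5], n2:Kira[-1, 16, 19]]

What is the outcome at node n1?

-16

n1 (Kira): min(-16, -5) = -16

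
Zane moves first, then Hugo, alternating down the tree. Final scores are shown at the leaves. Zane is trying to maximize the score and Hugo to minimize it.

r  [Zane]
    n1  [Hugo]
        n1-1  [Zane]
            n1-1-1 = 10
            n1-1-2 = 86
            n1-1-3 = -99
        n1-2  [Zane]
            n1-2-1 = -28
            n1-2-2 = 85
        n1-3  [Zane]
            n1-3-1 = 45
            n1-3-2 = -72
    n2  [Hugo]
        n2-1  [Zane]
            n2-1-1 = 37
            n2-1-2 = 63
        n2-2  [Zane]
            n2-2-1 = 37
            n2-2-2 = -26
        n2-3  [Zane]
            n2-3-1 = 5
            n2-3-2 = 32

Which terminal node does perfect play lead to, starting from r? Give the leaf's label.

n1-1 (Zane): max(10, 86, -99) = 86
n1-2 (Zane): max(-28, 85) = 85
n1-3 (Zane): max(45, -72) = 45
n1 (Hugo): min(86, 85, 45) = 45
n2-1 (Zane): max(37, 63) = 63
n2-2 (Zane): max(37, -26) = 37
n2-3 (Zane): max(5, 32) = 32
n2 (Hugo): min(63, 37, 32) = 32
r (Zane): max(45, 32) = 45
At r, Zane picks n1 (highest: 45).
At n1, Hugo picks n1-3 (lowest: 45).
At n1-3, Zane picks n1-3-1 (highest: 45).
Terminal value 45.

n1-3-1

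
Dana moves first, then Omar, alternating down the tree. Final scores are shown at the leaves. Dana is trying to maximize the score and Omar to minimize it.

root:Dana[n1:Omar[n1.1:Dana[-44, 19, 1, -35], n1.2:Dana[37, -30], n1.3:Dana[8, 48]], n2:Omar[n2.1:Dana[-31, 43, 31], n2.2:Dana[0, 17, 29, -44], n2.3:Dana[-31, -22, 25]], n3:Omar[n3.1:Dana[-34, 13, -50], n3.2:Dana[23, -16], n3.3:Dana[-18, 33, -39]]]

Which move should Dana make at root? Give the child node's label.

n2

n1.1 (Dana): max(-44, 19, 1, -35) = 19
n1.2 (Dana): max(37, -30) = 37
n1.3 (Dana): max(8, 48) = 48
n1 (Omar): min(19, 37, 48) = 19
n2.1 (Dana): max(-31, 43, 31) = 43
n2.2 (Dana): max(0, 17, 29, -44) = 29
n2.3 (Dana): max(-31, -22, 25) = 25
n2 (Omar): min(43, 29, 25) = 25
n3.1 (Dana): max(-34, 13, -50) = 13
n3.2 (Dana): max(23, -16) = 23
n3.3 (Dana): max(-18, 33, -39) = 33
n3 (Omar): min(13, 23, 33) = 13
root (Dana): max(19, 25, 13) = 25
Dana at root wants the highest of {n1=19, n2=25, n3=13}, so chooses n2.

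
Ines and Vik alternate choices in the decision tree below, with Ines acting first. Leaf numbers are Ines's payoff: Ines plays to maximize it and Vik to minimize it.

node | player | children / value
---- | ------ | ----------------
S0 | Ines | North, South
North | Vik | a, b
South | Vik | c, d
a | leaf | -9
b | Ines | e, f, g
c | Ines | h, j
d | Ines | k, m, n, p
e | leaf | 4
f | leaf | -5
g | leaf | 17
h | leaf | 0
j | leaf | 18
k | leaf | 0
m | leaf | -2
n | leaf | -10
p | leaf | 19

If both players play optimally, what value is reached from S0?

b (Ines): max(4, -5, 17) = 17
North (Vik): min(-9, 17) = -9
c (Ines): max(0, 18) = 18
d (Ines): max(0, -2, -10, 19) = 19
South (Vik): min(18, 19) = 18
S0 (Ines): max(-9, 18) = 18

18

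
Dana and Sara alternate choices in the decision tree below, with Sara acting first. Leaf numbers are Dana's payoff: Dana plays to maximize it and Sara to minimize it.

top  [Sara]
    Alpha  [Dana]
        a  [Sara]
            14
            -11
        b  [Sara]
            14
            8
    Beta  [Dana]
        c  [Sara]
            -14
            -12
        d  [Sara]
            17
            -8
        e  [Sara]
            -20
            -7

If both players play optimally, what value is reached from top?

a (Sara): min(14, -11) = -11
b (Sara): min(14, 8) = 8
Alpha (Dana): max(-11, 8) = 8
c (Sara): min(-14, -12) = -14
d (Sara): min(17, -8) = -8
e (Sara): min(-20, -7) = -20
Beta (Dana): max(-14, -8, -20) = -8
top (Sara): min(8, -8) = -8

-8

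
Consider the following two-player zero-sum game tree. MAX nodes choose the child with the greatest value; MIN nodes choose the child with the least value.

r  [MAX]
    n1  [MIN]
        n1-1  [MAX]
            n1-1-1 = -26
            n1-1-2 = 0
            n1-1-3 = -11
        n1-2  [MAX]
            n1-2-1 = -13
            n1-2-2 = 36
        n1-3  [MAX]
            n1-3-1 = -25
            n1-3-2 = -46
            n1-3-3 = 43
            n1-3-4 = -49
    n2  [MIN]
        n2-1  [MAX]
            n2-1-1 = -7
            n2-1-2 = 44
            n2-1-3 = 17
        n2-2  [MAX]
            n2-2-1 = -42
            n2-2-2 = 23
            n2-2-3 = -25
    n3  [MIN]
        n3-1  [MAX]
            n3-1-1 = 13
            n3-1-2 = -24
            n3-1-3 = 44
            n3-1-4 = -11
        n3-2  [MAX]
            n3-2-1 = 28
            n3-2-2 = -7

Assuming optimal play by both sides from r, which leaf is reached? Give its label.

n1-1 (MAX): max(-26, 0, -11) = 0
n1-2 (MAX): max(-13, 36) = 36
n1-3 (MAX): max(-25, -46, 43, -49) = 43
n1 (MIN): min(0, 36, 43) = 0
n2-1 (MAX): max(-7, 44, 17) = 44
n2-2 (MAX): max(-42, 23, -25) = 23
n2 (MIN): min(44, 23) = 23
n3-1 (MAX): max(13, -24, 44, -11) = 44
n3-2 (MAX): max(28, -7) = 28
n3 (MIN): min(44, 28) = 28
r (MAX): max(0, 23, 28) = 28
At r, MAX picks n3 (highest: 28).
At n3, MIN picks n3-2 (lowest: 28).
At n3-2, MAX picks n3-2-1 (highest: 28).
Terminal value 28.

n3-2-1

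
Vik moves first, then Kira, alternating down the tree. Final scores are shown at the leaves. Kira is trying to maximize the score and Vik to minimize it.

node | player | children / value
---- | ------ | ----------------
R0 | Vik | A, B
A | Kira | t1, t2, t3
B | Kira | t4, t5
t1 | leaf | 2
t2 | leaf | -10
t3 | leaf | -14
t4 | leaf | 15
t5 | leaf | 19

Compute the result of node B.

B (Kira): max(15, 19) = 19

19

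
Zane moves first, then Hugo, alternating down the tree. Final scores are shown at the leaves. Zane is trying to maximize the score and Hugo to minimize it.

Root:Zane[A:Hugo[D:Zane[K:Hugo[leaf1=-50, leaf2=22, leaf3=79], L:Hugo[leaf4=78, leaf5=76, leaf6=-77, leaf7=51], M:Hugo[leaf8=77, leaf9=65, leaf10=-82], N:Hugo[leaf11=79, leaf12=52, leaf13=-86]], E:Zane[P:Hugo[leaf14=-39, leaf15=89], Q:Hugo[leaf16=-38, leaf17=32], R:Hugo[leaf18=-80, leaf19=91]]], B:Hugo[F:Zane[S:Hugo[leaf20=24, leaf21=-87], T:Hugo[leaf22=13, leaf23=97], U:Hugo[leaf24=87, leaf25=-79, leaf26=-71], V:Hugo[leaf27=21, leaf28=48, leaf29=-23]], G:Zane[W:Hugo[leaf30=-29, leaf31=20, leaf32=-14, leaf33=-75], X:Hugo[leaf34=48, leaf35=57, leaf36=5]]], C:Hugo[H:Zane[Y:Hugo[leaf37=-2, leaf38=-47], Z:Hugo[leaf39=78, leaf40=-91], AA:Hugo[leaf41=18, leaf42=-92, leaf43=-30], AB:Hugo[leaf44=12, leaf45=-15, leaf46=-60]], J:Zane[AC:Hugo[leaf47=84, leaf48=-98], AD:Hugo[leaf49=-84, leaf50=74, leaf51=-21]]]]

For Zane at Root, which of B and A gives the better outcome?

B

S (Hugo): min(24, -87) = -87
T (Hugo): min(13, 97) = 13
U (Hugo): min(87, -79, -71) = -79
V (Hugo): min(21, 48, -23) = -23
F (Zane): max(-87, 13, -79, -23) = 13
W (Hugo): min(-29, 20, -14, -75) = -75
X (Hugo): min(48, 57, 5) = 5
G (Zane): max(-75, 5) = 5
B (Hugo): min(13, 5) = 5
K (Hugo): min(-50, 22, 79) = -50
L (Hugo): min(78, 76, -77, 51) = -77
M (Hugo): min(77, 65, -82) = -82
N (Hugo): min(79, 52, -86) = -86
D (Zane): max(-50, -77, -82, -86) = -50
P (Hugo): min(-39, 89) = -39
Q (Hugo): min(-38, 32) = -38
R (Hugo): min(-80, 91) = -80
E (Zane): max(-39, -38, -80) = -38
A (Hugo): min(-50, -38) = -50
Zane prefers the higher value; B=5, A=-50. B is better since 5 > -50.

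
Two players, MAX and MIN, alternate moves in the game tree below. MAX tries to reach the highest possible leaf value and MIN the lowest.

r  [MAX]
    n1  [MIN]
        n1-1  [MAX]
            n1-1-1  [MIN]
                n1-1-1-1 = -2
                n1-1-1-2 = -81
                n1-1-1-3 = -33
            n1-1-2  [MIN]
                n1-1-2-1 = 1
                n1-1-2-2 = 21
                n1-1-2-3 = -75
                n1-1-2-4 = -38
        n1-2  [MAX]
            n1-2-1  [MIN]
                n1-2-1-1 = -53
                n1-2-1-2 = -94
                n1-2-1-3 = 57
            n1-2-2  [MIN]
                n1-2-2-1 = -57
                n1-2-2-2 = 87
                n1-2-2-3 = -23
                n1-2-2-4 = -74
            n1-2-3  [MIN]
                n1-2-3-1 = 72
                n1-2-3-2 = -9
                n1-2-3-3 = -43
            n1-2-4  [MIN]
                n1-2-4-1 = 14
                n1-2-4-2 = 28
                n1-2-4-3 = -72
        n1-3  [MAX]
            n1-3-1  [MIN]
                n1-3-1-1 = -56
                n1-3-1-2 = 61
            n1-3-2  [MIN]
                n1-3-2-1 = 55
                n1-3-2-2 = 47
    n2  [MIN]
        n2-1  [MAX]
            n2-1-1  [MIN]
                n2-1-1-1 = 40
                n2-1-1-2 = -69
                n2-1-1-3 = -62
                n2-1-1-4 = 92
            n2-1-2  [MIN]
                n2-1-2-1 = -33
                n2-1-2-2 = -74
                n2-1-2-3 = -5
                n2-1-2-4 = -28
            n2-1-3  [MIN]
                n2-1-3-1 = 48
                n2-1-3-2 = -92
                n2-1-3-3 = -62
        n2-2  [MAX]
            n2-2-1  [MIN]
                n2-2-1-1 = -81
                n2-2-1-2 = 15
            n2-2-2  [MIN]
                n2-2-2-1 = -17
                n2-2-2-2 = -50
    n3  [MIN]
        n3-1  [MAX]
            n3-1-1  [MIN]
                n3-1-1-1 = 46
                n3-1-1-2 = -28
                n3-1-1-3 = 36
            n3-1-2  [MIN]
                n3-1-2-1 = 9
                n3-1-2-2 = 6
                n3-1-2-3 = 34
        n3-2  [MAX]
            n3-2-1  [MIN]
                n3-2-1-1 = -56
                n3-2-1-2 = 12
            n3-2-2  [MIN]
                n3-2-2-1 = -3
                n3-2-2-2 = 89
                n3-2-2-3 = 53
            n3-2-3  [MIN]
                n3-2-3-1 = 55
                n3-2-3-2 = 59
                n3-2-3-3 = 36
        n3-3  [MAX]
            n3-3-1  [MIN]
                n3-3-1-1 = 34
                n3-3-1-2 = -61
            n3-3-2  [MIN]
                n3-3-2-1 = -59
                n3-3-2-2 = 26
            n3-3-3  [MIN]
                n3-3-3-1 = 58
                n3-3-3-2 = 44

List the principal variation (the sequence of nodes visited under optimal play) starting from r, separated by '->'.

n1-1-1 (MIN): min(-2, -81, -33) = -81
n1-1-2 (MIN): min(1, 21, -75, -38) = -75
n1-1 (MAX): max(-81, -75) = -75
n1-2-1 (MIN): min(-53, -94, 57) = -94
n1-2-2 (MIN): min(-57, 87, -23, -74) = -74
n1-2-3 (MIN): min(72, -9, -43) = -43
n1-2-4 (MIN): min(14, 28, -72) = -72
n1-2 (MAX): max(-94, -74, -43, -72) = -43
n1-3-1 (MIN): min(-56, 61) = -56
n1-3-2 (MIN): min(55, 47) = 47
n1-3 (MAX): max(-56, 47) = 47
n1 (MIN): min(-75, -43, 47) = -75
n2-1-1 (MIN): min(40, -69, -62, 92) = -69
n2-1-2 (MIN): min(-33, -74, -5, -28) = -74
n2-1-3 (MIN): min(48, -92, -62) = -92
n2-1 (MAX): max(-69, -74, -92) = -69
n2-2-1 (MIN): min(-81, 15) = -81
n2-2-2 (MIN): min(-17, -50) = -50
n2-2 (MAX): max(-81, -50) = -50
n2 (MIN): min(-69, -50) = -69
n3-1-1 (MIN): min(46, -28, 36) = -28
n3-1-2 (MIN): min(9, 6, 34) = 6
n3-1 (MAX): max(-28, 6) = 6
n3-2-1 (MIN): min(-56, 12) = -56
n3-2-2 (MIN): min(-3, 89, 53) = -3
n3-2-3 (MIN): min(55, 59, 36) = 36
n3-2 (MAX): max(-56, -3, 36) = 36
n3-3-1 (MIN): min(34, -61) = -61
n3-3-2 (MIN): min(-59, 26) = -59
n3-3-3 (MIN): min(58, 44) = 44
n3-3 (MAX): max(-61, -59, 44) = 44
n3 (MIN): min(6, 36, 44) = 6
r (MAX): max(-75, -69, 6) = 6
At r, MAX picks n3 (highest: 6).
At n3, MIN picks n3-1 (lowest: 6).
At n3-1, MAX picks n3-1-2 (highest: 6).
At n3-1-2, MIN picks n3-1-2-2 (lowest: 6).
Terminal value 6.

r -> n3 -> n3-1 -> n3-1-2 -> n3-1-2-2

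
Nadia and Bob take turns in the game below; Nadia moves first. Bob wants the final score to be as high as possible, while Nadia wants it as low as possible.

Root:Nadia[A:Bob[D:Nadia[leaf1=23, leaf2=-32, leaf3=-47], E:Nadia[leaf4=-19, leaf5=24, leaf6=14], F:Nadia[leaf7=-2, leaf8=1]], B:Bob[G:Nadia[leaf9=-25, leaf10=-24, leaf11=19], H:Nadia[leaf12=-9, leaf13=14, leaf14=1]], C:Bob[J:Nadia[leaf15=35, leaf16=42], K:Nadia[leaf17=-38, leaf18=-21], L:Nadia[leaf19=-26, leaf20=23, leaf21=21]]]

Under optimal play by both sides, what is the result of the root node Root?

D (Nadia): min(23, -32, -47) = -47
E (Nadia): min(-19, 24, 14) = -19
F (Nadia): min(-2, 1) = -2
A (Bob): max(-47, -19, -2) = -2
G (Nadia): min(-25, -24, 19) = -25
H (Nadia): min(-9, 14, 1) = -9
B (Bob): max(-25, -9) = -9
J (Nadia): min(35, 42) = 35
K (Nadia): min(-38, -21) = -38
L (Nadia): min(-26, 23, 21) = -26
C (Bob): max(35, -38, -26) = 35
Root (Nadia): min(-2, -9, 35) = -9

-9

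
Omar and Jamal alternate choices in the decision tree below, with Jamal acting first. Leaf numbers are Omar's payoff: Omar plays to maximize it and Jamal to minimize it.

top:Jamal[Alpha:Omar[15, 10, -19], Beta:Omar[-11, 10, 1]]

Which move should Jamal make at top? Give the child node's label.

Alpha (Omar): max(15, 10, -19) = 15
Beta (Omar): max(-11, 10, 1) = 10
top (Jamal): min(15, 10) = 10
Jamal at top wants the lowest of {Alpha=15, Beta=10}, so chooses Beta.

Beta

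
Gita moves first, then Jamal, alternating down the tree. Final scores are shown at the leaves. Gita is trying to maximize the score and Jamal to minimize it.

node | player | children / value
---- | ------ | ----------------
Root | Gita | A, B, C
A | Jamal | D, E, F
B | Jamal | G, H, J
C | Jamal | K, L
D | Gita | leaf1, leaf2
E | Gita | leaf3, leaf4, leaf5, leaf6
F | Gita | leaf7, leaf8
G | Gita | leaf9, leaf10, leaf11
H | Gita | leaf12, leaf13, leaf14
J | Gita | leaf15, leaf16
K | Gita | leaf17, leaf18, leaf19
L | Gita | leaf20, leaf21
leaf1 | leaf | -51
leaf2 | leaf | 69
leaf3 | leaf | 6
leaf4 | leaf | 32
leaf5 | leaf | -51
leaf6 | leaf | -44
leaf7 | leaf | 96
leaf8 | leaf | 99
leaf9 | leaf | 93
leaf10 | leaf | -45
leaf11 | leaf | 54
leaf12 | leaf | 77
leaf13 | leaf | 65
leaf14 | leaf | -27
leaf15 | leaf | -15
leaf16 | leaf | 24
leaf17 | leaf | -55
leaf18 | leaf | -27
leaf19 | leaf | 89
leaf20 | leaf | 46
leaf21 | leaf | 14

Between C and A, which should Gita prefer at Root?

C

K (Gita): max(-55, -27, 89) = 89
L (Gita): max(46, 14) = 46
C (Jamal): min(89, 46) = 46
D (Gita): max(-51, 69) = 69
E (Gita): max(6, 32, -51, -44) = 32
F (Gita): max(96, 99) = 99
A (Jamal): min(69, 32, 99) = 32
Gita prefers the higher value; C=46, A=32. C is better since 46 > 32.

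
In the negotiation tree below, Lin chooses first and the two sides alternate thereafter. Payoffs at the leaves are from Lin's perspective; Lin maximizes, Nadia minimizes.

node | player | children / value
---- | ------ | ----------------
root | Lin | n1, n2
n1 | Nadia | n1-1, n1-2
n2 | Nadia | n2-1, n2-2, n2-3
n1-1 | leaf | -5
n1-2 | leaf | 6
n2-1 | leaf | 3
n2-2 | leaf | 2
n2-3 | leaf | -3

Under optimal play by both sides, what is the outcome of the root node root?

-3

n1 (Nadia): min(-5, 6) = -5
n2 (Nadia): min(3, 2, -3) = -3
root (Lin): max(-5, -3) = -3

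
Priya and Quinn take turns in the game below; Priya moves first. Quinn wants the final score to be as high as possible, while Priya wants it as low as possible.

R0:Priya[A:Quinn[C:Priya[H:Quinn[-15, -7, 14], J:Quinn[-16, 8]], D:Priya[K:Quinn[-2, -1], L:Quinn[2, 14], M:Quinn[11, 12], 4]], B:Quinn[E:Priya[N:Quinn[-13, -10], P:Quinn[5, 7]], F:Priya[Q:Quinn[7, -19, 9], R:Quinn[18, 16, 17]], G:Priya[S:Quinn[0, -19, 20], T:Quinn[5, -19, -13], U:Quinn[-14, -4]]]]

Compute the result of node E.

-10

N (Quinn): max(-13, -10) = -10
P (Quinn): max(5, 7) = 7
E (Priya): min(-10, 7) = -10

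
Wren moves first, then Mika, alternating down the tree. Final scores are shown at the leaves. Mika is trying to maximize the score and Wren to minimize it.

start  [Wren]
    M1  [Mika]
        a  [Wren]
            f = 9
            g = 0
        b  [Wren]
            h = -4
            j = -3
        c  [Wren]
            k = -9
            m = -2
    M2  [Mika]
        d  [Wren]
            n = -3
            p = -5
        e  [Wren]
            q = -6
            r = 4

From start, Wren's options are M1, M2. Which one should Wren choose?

a (Wren): min(9, 0) = 0
b (Wren): min(-4, -3) = -4
c (Wren): min(-9, -2) = -9
M1 (Mika): max(0, -4, -9) = 0
d (Wren): min(-3, -5) = -5
e (Wren): min(-6, 4) = -6
M2 (Mika): max(-5, -6) = -5
start (Wren): min(0, -5) = -5
Wren at start wants the lowest of {M1=0, M2=-5}, so chooses M2.

M2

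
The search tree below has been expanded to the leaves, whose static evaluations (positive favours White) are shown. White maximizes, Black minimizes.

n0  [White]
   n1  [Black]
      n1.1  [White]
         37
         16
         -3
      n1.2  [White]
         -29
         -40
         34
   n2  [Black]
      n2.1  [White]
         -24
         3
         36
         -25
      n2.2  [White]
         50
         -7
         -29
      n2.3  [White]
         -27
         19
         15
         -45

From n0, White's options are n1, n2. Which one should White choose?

n1

n1.1 (White): max(37, 16, -3) = 37
n1.2 (White): max(-29, -40, 34) = 34
n1 (Black): min(37, 34) = 34
n2.1 (White): max(-24, 3, 36, -25) = 36
n2.2 (White): max(50, -7, -29) = 50
n2.3 (White): max(-27, 19, 15, -45) = 19
n2 (Black): min(36, 50, 19) = 19
n0 (White): max(34, 19) = 34
White at n0 wants the highest of {n1=34, n2=19}, so chooses n1.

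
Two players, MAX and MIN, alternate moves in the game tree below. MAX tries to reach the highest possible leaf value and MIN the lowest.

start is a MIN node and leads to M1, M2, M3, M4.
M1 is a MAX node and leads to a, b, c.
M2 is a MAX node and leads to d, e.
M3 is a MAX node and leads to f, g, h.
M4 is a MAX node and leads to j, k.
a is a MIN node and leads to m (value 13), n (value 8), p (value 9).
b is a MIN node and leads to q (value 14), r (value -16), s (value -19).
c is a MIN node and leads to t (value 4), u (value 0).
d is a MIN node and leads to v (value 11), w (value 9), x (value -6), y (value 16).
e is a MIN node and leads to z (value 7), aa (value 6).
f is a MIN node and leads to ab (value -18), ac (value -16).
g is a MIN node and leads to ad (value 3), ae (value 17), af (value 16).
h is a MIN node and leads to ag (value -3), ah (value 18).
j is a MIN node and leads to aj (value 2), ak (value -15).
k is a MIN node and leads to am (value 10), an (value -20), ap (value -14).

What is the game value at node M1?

a (MIN): min(13, 8, 9) = 8
b (MIN): min(14, -16, -19) = -19
c (MIN): min(4, 0) = 0
M1 (MAX): max(8, -19, 0) = 8

8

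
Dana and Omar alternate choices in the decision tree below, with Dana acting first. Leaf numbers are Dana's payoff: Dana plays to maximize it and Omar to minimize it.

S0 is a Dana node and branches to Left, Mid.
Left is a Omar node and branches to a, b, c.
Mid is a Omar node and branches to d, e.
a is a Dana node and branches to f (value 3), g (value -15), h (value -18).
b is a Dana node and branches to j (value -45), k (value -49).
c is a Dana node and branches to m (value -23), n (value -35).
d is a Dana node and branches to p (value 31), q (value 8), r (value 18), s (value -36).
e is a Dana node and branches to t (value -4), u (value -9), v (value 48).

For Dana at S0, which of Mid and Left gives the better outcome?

d (Dana): max(31, 8, 18, -36) = 31
e (Dana): max(-4, -9, 48) = 48
Mid (Omar): min(31, 48) = 31
a (Dana): max(3, -15, -18) = 3
b (Dana): max(-45, -49) = -45
c (Dana): max(-23, -35) = -23
Left (Omar): min(3, -45, -23) = -45
Dana prefers the higher value; Mid=31, Left=-45. Mid is better since 31 > -45.

Mid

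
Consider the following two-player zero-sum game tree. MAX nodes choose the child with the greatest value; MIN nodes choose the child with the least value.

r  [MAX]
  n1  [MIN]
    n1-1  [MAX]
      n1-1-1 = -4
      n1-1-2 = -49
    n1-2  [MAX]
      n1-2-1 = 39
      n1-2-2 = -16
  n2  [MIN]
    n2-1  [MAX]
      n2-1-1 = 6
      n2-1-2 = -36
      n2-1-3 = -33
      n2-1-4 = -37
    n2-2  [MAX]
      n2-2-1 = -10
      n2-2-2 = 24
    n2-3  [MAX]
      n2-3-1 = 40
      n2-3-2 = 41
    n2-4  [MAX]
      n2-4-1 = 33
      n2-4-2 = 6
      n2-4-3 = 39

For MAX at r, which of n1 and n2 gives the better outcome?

n2

n1-1 (MAX): max(-4, -49) = -4
n1-2 (MAX): max(39, -16) = 39
n1 (MIN): min(-4, 39) = -4
n2-1 (MAX): max(6, -36, -33, -37) = 6
n2-2 (MAX): max(-10, 24) = 24
n2-3 (MAX): max(40, 41) = 41
n2-4 (MAX): max(33, 6, 39) = 39
n2 (MIN): min(6, 24, 41, 39) = 6
MAX prefers the higher value; n1=-4, n2=6. n2 is better since 6 > -4.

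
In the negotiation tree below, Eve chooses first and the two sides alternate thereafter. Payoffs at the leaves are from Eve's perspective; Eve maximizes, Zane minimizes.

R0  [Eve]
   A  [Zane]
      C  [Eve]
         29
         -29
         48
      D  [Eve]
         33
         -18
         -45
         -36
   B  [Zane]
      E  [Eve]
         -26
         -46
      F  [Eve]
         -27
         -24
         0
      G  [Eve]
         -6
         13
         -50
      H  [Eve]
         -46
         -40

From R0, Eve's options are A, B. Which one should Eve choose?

C (Eve): max(29, -29, 48) = 48
D (Eve): max(33, -18, -45, -36) = 33
A (Zane): min(48, 33) = 33
E (Eve): max(-26, -46) = -26
F (Eve): max(-27, -24, 0) = 0
G (Eve): max(-6, 13, -50) = 13
H (Eve): max(-46, -40) = -40
B (Zane): min(-26, 0, 13, -40) = -40
R0 (Eve): max(33, -40) = 33
Eve at R0 wants the highest of {A=33, B=-40}, so chooses A.

A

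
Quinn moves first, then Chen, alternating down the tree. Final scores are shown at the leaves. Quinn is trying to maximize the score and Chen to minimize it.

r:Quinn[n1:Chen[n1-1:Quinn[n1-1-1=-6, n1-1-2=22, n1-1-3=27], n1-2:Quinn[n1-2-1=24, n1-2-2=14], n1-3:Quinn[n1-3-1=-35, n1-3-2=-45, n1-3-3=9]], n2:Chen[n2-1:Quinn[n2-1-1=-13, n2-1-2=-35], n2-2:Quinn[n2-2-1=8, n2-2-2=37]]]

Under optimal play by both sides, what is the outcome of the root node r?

9

n1-1 (Quinn): max(-6, 22, 27) = 27
n1-2 (Quinn): max(24, 14) = 24
n1-3 (Quinn): max(-35, -45, 9) = 9
n1 (Chen): min(27, 24, 9) = 9
n2-1 (Quinn): max(-13, -35) = -13
n2-2 (Quinn): max(8, 37) = 37
n2 (Chen): min(-13, 37) = -13
r (Quinn): max(9, -13) = 9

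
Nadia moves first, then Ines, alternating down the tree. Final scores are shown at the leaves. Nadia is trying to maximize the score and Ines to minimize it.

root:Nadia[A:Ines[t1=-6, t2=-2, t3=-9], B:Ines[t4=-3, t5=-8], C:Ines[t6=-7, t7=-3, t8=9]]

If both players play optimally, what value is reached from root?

-7

A (Ines): min(-6, -2, -9) = -9
B (Ines): min(-3, -8) = -8
C (Ines): min(-7, -3, 9) = -7
root (Nadia): max(-9, -8, -7) = -7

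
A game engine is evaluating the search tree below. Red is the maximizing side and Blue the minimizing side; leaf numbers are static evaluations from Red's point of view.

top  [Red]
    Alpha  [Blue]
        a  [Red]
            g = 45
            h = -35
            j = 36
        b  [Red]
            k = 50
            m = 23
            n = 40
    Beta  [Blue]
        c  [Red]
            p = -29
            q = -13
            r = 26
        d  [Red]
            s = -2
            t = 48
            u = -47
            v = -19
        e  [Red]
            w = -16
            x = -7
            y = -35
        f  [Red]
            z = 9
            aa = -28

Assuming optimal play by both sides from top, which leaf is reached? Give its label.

g

a (Red): max(45, -35, 36) = 45
b (Red): max(50, 23, 40) = 50
Alpha (Blue): min(45, 50) = 45
c (Red): max(-29, -13, 26) = 26
d (Red): max(-2, 48, -47, -19) = 48
e (Red): max(-16, -7, -35) = -7
f (Red): max(9, -28) = 9
Beta (Blue): min(26, 48, -7, 9) = -7
top (Red): max(45, -7) = 45
At top, Red picks Alpha (highest: 45).
At Alpha, Blue picks a (lowest: 45).
At a, Red picks g (highest: 45).
Terminal value 45.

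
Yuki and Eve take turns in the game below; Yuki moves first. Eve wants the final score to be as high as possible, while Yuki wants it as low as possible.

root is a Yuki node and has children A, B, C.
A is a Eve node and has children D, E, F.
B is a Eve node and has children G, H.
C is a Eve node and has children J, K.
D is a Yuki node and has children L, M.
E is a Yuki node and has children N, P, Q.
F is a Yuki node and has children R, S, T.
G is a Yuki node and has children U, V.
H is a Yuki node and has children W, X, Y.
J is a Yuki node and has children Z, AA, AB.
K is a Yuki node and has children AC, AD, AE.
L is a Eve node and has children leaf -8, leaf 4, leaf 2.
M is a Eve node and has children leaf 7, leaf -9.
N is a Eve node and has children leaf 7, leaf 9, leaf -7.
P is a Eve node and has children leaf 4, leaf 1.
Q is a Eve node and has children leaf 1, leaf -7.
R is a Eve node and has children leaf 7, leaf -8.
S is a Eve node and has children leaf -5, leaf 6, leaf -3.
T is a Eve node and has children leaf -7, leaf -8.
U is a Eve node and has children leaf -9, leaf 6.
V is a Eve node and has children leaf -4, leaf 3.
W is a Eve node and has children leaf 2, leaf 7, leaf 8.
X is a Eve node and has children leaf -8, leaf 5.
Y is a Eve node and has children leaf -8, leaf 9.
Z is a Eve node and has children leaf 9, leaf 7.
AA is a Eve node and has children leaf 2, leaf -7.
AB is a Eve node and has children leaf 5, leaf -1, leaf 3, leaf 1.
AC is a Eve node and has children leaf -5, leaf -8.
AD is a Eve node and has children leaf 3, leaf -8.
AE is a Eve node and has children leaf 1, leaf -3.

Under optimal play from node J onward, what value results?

2

Z (Eve): max(9, 7) = 9
AA (Eve): max(2, -7) = 2
AB (Eve): max(5, -1, 3, 1) = 5
J (Yuki): min(9, 2, 5) = 2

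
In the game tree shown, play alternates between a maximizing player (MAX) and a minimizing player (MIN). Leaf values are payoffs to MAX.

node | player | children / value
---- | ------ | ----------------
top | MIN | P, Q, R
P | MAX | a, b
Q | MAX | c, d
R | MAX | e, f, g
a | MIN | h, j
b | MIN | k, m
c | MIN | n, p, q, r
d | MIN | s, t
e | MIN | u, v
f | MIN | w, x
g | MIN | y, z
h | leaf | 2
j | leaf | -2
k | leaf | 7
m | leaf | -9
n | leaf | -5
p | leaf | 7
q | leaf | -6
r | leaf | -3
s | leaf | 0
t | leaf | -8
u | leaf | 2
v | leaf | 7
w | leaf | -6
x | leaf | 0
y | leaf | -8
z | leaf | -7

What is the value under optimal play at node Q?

c (MIN): min(-5, 7, -6, -3) = -6
d (MIN): min(0, -8) = -8
Q (MAX): max(-6, -8) = -6

-6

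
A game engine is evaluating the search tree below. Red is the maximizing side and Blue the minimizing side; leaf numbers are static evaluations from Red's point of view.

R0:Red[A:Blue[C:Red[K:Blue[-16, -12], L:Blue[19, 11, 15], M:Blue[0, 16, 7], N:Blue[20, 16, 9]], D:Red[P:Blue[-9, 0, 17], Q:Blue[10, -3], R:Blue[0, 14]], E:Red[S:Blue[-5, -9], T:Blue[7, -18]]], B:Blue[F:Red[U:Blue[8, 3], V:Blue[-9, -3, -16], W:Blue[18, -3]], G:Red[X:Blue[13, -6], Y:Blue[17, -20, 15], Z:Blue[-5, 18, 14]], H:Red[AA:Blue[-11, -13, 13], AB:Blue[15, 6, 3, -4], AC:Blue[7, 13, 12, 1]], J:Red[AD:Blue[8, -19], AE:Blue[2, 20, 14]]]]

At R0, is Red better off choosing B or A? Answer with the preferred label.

U (Blue): min(8, 3) = 3
V (Blue): min(-9, -3, -16) = -16
W (Blue): min(18, -3) = -3
F (Red): max(3, -16, -3) = 3
X (Blue): min(13, -6) = -6
Y (Blue): min(17, -20, 15) = -20
Z (Blue): min(-5, 18, 14) = -5
G (Red): max(-6, -20, -5) = -5
AA (Blue): min(-11, -13, 13) = -13
AB (Blue): min(15, 6, 3, -4) = -4
AC (Blue): min(7, 13, 12, 1) = 1
H (Red): max(-13, -4, 1) = 1
AD (Blue): min(8, -19) = -19
AE (Blue): min(2, 20, 14) = 2
J (Red): max(-19, 2) = 2
B (Blue): min(3, -5, 1, 2) = -5
K (Blue): min(-16, -12) = -16
L (Blue): min(19, 11, 15) = 11
M (Blue): min(0, 16, 7) = 0
N (Blue): min(20, 16, 9) = 9
C (Red): max(-16, 11, 0, 9) = 11
P (Blue): min(-9, 0, 17) = -9
Q (Blue): min(10, -3) = -3
R (Blue): min(0, 14) = 0
D (Red): max(-9, -3, 0) = 0
S (Blue): min(-5, -9) = -9
T (Blue): min(7, -18) = -18
E (Red): max(-9, -18) = -9
A (Blue): min(11, 0, -9) = -9
Red prefers the higher value; B=-5, A=-9. B is better since -5 > -9.

B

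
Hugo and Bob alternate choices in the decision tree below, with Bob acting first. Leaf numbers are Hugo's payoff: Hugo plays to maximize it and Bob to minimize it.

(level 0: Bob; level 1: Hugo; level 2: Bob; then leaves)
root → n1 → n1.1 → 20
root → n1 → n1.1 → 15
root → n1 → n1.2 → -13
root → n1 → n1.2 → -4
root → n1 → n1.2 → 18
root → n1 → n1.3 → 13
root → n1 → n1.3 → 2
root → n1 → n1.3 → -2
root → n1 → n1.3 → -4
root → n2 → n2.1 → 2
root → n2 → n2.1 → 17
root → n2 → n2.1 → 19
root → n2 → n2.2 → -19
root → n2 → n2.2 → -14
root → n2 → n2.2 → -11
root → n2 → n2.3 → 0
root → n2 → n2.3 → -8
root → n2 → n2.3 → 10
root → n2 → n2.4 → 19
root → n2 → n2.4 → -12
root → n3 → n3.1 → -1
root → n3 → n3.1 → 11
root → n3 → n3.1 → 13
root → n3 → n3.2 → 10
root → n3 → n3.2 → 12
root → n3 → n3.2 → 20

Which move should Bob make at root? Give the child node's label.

n2

n1.1 (Bob): min(20, 15) = 15
n1.2 (Bob): min(-13, -4, 18) = -13
n1.3 (Bob): min(13, 2, -2, -4) = -4
n1 (Hugo): max(15, -13, -4) = 15
n2.1 (Bob): min(2, 17, 19) = 2
n2.2 (Bob): min(-19, -14, -11) = -19
n2.3 (Bob): min(0, -8, 10) = -8
n2.4 (Bob): min(19, -12) = -12
n2 (Hugo): max(2, -19, -8, -12) = 2
n3.1 (Bob): min(-1, 11, 13) = -1
n3.2 (Bob): min(10, 12, 20) = 10
n3 (Hugo): max(-1, 10) = 10
root (Bob): min(15, 2, 10) = 2
Bob at root wants the lowest of {n1=15, n2=2, n3=10}, so chooses n2.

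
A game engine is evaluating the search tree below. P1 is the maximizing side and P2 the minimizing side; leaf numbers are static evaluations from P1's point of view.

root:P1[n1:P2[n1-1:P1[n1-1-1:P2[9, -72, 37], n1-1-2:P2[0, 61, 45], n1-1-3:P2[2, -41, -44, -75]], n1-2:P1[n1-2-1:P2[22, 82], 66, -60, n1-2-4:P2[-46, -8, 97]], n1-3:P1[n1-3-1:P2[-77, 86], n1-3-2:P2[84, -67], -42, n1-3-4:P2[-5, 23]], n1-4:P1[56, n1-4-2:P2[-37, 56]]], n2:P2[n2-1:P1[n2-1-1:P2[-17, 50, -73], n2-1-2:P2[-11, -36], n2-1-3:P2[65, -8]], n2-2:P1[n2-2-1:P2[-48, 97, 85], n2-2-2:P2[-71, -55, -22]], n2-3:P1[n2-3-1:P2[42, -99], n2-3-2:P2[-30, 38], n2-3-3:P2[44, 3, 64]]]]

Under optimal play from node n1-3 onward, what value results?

-5

n1-3-1 (P2): min(-77, 86) = -77
n1-3-2 (P2): min(84, -67) = -67
n1-3-4 (P2): min(-5, 23) = -5
n1-3 (P1): max(-77, -67, -42, -5) = -5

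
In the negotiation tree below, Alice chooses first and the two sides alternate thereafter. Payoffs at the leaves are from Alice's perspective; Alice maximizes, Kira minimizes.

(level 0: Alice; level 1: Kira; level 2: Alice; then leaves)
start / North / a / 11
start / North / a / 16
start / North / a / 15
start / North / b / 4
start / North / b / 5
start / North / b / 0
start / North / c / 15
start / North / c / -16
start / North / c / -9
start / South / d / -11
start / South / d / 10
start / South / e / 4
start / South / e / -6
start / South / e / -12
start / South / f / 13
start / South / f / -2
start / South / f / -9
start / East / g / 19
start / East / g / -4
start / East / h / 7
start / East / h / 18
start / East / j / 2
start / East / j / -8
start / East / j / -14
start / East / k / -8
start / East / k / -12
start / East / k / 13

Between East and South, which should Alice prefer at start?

South

g (Alice): max(19, -4) = 19
h (Alice): max(7, 18) = 18
j (Alice): max(2, -8, -14) = 2
k (Alice): max(-8, -12, 13) = 13
East (Kira): min(19, 18, 2, 13) = 2
d (Alice): max(-11, 10) = 10
e (Alice): max(4, -6, -12) = 4
f (Alice): max(13, -2, -9) = 13
South (Kira): min(10, 4, 13) = 4
Alice prefers the higher value; East=2, South=4. South is better since 4 > 2.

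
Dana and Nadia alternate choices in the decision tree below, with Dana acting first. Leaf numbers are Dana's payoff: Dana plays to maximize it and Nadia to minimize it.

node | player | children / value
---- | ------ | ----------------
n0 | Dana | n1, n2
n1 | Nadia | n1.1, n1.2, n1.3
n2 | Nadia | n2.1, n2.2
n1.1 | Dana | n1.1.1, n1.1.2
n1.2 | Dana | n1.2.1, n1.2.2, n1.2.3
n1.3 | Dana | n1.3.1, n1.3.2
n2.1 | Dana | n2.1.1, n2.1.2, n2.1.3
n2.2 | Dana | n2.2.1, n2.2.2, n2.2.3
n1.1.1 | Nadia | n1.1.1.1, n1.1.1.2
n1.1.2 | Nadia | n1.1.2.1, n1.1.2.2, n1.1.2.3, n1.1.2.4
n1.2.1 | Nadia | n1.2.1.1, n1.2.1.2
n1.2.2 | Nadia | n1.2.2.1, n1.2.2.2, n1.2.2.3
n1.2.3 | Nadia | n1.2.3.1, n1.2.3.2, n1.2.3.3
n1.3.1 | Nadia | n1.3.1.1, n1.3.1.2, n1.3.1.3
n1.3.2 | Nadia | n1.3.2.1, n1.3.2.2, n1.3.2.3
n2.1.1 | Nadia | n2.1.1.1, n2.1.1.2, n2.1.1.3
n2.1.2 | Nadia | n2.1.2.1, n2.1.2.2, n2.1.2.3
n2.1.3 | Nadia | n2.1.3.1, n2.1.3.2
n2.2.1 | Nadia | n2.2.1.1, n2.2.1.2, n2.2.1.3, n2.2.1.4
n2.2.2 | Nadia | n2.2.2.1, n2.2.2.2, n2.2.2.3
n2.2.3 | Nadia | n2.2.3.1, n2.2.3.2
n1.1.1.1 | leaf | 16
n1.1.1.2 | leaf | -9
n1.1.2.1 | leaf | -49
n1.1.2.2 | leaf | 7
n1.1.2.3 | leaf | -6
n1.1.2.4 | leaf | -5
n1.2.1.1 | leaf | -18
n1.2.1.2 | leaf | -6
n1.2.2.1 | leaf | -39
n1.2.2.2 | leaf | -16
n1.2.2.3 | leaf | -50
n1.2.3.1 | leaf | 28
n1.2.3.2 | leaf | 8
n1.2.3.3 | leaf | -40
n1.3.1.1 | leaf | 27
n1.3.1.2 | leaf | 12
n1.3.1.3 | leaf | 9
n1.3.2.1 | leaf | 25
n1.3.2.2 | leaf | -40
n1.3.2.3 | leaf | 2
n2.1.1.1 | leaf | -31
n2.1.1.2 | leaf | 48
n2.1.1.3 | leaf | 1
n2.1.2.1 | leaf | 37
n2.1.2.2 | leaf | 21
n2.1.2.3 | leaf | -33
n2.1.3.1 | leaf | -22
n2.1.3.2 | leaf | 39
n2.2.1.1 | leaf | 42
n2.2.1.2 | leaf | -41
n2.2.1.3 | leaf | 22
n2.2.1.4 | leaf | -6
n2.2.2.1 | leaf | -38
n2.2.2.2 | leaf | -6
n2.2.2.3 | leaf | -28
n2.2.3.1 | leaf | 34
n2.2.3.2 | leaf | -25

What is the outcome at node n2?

n2.1.1 (Nadia): min(-31, 48, 1) = -31
n2.1.2 (Nadia): min(37, 21, -33) = -33
n2.1.3 (Nadia): min(-22, 39) = -22
n2.1 (Dana): max(-31, -33, -22) = -22
n2.2.1 (Nadia): min(42, -41, 22, -6) = -41
n2.2.2 (Nadia): min(-38, -6, -28) = -38
n2.2.3 (Nadia): min(34, -25) = -25
n2.2 (Dana): max(-41, -38, -25) = -25
n2 (Nadia): min(-22, -25) = -25

-25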